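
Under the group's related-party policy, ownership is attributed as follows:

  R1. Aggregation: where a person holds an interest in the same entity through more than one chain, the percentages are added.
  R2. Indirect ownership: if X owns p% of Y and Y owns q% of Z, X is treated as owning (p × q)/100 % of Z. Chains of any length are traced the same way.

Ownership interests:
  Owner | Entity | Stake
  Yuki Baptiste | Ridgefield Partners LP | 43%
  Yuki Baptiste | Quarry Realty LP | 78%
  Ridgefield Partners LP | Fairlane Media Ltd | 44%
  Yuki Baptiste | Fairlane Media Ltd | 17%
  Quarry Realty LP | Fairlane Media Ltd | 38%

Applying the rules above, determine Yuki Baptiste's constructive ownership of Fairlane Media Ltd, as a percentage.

65.56%

Chain via Quarry Realty LP (R2): 78% × 38% = 29.64% of Fairlane Media Ltd.
Chain via Ridgefield Partners LP (R2): 43% × 44% = 18.92% of Fairlane Media Ltd.
Direct interest in Fairlane Media Ltd: 17%.
Aggregating (R1): 29.64% + 18.92% + 17% = 65.56%.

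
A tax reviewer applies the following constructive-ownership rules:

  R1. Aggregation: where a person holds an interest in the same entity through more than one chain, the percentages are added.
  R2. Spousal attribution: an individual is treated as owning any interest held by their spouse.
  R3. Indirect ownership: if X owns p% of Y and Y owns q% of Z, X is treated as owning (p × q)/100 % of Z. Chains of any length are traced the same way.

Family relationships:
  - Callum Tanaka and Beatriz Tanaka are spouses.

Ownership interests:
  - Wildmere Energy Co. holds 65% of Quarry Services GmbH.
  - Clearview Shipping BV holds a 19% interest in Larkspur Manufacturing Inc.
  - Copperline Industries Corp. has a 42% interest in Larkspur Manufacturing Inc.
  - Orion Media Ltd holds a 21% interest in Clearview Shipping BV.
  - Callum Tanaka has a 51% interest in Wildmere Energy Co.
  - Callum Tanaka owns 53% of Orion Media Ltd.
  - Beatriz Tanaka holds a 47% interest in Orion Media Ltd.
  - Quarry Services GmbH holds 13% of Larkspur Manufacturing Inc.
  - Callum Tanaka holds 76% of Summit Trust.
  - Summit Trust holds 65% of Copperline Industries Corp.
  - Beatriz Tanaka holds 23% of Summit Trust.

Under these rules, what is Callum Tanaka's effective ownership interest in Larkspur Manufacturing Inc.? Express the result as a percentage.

By spousal attribution (R2), Callum Tanaka is treated as also owning Beatriz Tanaka's interest in Orion Media Ltd, giving 53% + 47% = 100%.
By spousal attribution (R2), Callum Tanaka is treated as also owning Beatriz Tanaka's interest in Summit Trust, giving 76% + 23% = 99%.
Chain via Orion Media Ltd → Clearview Shipping BV (R3): 100% × 21% × 19% = 3.99% of Larkspur Manufacturing Inc.
Chain via Wildmere Energy Co. → Quarry Services GmbH (R3): 51% × 65% × 13% = 4.3095% of Larkspur Manufacturing Inc.
Chain via Summit Trust → Copperline Industries Corp. (R3): 99% × 65% × 42% = 27.027% of Larkspur Manufacturing Inc.
Aggregating (R1): 3.99% + 4.3095% + 27.027% = 35.3265%.

35.3265%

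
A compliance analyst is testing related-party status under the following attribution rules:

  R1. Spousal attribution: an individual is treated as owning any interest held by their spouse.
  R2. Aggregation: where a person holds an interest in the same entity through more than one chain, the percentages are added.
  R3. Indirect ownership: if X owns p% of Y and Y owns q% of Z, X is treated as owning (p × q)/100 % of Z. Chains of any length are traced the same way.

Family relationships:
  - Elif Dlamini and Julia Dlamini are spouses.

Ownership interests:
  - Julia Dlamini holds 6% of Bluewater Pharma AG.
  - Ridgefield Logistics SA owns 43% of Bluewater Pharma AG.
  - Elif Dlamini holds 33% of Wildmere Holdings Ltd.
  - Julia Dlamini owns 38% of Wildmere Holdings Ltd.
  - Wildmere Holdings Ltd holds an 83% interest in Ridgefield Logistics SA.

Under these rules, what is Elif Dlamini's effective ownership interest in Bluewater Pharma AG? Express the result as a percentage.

31.3399%

By spousal attribution (R1), Elif Dlamini is treated as also owning Julia Dlamini's interest in Wildmere Holdings Ltd, giving 33% + 38% = 71%.
By spousal attribution (R1), Elif Dlamini is treated as owning Julia Dlamini's 6% interest in Bluewater Pharma AG.
Chain via Wildmere Holdings Ltd → Ridgefield Logistics SA (R3): 71% × 83% × 43% = 25.3399% of Bluewater Pharma AG.
Direct interest in Bluewater Pharma AG: 6%.
Aggregating (R2): 25.3399% + 6% = 31.3399%.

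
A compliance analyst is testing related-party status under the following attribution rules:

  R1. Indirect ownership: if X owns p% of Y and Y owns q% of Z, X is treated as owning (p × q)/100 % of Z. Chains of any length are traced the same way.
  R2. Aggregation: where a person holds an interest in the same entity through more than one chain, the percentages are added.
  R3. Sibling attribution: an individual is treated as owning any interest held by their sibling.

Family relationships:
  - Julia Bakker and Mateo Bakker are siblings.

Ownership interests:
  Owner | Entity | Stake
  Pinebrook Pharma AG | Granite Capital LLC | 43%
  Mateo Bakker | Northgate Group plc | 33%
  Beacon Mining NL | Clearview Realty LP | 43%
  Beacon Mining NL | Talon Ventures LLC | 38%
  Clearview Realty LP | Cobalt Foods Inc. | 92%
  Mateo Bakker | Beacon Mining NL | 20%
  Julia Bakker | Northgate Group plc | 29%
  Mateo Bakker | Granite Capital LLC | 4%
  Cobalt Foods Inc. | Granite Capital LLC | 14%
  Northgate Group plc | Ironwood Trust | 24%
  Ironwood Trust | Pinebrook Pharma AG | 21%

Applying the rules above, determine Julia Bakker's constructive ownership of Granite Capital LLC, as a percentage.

6.451344%

By sibling attribution (R3), Julia Bakker is treated as also owning Mateo Bakker's interest in Northgate Group plc, giving 29% + 33% = 62%.
By sibling attribution (R3), Julia Bakker is treated as owning Mateo Bakker's 20% interest in Beacon Mining NL.
By sibling attribution (R3), Julia Bakker is treated as owning Mateo Bakker's 4% interest in Granite Capital LLC.
Chain via Northgate Group plc → Ironwood Trust → Pinebrook Pharma AG (R1): 62% × 24% × 21% × 43% = 1.343664% of Granite Capital LLC.
Chain via Beacon Mining NL → Clearview Realty LP → Cobalt Foods Inc. (R1): 20% × 43% × 92% × 14% = 1.10768% of Granite Capital LLC.
Direct interest in Granite Capital LLC: 4%.
Aggregating (R2): 1.343664% + 1.10768% + 4% = 6.451344%.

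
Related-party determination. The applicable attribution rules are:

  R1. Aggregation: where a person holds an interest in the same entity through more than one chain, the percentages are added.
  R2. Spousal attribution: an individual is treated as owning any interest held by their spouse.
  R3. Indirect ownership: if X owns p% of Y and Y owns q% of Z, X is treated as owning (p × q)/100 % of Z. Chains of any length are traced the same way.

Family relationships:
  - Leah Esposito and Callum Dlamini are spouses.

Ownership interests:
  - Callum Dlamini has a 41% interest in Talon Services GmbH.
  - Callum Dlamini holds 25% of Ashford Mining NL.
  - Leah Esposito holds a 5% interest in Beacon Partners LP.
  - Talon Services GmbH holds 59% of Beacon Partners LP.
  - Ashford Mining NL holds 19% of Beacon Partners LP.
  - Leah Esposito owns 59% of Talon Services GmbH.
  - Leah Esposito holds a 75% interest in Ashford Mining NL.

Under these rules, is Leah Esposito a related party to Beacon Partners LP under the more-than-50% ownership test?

By spousal attribution (R2), Leah Esposito is treated as also owning Callum Dlamini's interest in Ashford Mining NL, giving 75% + 25% = 100%.
By spousal attribution (R2), Leah Esposito is treated as also owning Callum Dlamini's interest in Talon Services GmbH, giving 59% + 41% = 100%.
Chain via Ashford Mining NL (R3): 100% × 19% = 19% of Beacon Partners LP.
Chain via Talon Services GmbH (R3): 100% × 59% = 59% of Beacon Partners LP.
Direct interest in Beacon Partners LP: 5%.
Aggregating (R1): 19% + 59% + 5% = 83%.
83% exceeds the 50% threshold, so Leah is a related party to Beacon Partners LP.

Yes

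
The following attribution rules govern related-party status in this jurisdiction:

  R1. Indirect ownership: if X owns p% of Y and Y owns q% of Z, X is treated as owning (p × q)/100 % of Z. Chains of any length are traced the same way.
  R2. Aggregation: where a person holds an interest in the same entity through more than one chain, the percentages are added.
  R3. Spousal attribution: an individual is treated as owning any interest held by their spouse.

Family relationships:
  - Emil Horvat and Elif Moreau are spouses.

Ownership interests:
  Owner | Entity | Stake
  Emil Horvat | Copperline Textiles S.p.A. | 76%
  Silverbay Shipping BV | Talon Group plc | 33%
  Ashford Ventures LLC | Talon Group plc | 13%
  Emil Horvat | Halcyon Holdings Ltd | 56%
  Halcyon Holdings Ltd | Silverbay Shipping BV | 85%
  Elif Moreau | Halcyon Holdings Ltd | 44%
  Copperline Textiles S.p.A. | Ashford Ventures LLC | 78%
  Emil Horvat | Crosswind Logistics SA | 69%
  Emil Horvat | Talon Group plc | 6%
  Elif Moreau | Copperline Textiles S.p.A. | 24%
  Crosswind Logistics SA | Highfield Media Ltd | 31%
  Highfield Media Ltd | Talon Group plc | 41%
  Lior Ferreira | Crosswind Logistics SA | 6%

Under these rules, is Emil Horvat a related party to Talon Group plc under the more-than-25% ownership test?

By spousal attribution (R3), Emil Horvat is treated as also owning Elif Moreau's interest in Halcyon Holdings Ltd, giving 56% + 44% = 100%.
By spousal attribution (R3), Emil Horvat is treated as also owning Elif Moreau's interest in Copperline Textiles S.p.A, giving 76% + 24% = 100%.
Chain via Halcyon Holdings Ltd → Silverbay Shipping BV (R1): 100% × 85% × 33% = 28.05% of Talon Group plc.
Chain via Copperline Textiles S.p.A. → Ashford Ventures LLC (R1): 100% × 78% × 13% = 10.14% of Talon Group plc.
Chain via Crosswind Logistics SA → Highfield Media Ltd (R1): 69% × 31% × 41% = 8.7699% of Talon Group plc.
Direct interest in Talon Group plc: 6%.
Aggregating (R2): 28.05% + 10.14% + 8.7699% + 6% = 52.9599%.
52.9599% exceeds the 25% threshold, so Emil is a related party to Talon Group plc.

Yes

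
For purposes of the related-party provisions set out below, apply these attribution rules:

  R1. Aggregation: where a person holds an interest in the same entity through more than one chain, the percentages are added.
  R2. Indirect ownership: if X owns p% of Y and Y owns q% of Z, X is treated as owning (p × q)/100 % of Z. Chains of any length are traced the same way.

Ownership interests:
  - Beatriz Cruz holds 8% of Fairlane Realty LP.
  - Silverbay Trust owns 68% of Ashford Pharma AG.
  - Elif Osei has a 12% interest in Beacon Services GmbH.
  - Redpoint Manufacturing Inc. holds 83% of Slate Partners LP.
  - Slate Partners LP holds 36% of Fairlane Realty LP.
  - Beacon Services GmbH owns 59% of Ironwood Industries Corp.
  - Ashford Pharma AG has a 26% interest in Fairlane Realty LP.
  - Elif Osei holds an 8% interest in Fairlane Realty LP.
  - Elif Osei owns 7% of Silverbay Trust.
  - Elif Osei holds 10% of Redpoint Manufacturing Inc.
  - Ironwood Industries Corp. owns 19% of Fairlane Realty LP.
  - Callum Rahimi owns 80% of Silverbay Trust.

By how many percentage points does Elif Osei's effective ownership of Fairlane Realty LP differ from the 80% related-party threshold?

Chain via Redpoint Manufacturing Inc. → Slate Partners LP (R2): 10% × 83% × 36% = 2.988% of Fairlane Realty LP.
Chain via Beacon Services GmbH → Ironwood Industries Corp. (R2): 12% × 59% × 19% = 1.3452% of Fairlane Realty LP.
Chain via Silverbay Trust → Ashford Pharma AG (R2): 7% × 68% × 26% = 1.2376% of Fairlane Realty LP.
Direct interest in Fairlane Realty LP: 8%.
Aggregating (R1): 2.988% + 1.3452% + 1.2376% + 8% = 13.5708%.
13.5708% falls short of the 80% threshold by 66.4292 percentage points.

66.4292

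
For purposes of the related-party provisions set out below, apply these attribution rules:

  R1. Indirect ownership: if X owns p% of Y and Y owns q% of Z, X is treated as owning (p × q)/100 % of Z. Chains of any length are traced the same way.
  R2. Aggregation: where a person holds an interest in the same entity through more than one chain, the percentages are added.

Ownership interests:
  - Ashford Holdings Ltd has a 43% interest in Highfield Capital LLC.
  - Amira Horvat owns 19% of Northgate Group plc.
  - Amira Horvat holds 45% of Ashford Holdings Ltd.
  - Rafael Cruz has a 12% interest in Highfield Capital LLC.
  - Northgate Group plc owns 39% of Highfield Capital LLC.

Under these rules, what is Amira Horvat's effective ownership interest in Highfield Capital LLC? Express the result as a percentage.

Chain via Northgate Group plc (R1): 19% × 39% = 7.41% of Highfield Capital LLC.
Chain via Ashford Holdings Ltd (R1): 45% × 43% = 19.35% of Highfield Capital LLC.
Aggregating (R2): 7.41% + 19.35% = 26.76%.

26.76%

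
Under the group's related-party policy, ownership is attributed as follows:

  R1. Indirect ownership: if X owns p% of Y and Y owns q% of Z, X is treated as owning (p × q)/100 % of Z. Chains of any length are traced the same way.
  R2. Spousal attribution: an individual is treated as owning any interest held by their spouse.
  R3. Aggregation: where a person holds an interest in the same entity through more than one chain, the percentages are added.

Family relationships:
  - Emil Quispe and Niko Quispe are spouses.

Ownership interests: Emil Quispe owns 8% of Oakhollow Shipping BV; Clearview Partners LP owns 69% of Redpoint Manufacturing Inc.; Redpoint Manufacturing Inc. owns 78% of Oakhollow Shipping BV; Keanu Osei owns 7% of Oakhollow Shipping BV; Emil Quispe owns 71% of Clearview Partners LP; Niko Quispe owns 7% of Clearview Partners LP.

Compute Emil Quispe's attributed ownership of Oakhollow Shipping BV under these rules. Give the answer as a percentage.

By spousal attribution (R2), Emil Quispe is treated as also owning Niko Quispe's interest in Clearview Partners LP, giving 71% + 7% = 78%.
Chain via Clearview Partners LP → Redpoint Manufacturing Inc. (R1): 78% × 69% × 78% = 41.9796% of Oakhollow Shipping BV.
Direct interest in Oakhollow Shipping BV: 8%.
Aggregating (R3): 41.9796% + 8% = 49.9796%.

49.9796%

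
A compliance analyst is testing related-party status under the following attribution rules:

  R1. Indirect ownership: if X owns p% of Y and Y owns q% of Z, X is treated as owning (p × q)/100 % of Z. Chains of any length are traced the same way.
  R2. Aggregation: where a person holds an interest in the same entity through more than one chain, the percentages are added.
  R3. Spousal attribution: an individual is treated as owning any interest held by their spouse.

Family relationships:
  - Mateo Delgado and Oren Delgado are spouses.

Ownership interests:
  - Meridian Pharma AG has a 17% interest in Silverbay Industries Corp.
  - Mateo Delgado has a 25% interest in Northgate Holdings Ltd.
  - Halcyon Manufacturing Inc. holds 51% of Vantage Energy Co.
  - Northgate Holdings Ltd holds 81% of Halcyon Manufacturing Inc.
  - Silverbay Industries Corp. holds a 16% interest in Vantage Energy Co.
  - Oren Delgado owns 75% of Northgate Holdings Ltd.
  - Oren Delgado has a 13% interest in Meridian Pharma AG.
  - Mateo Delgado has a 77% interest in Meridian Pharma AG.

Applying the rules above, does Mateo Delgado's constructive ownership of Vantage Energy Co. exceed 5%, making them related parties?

By spousal attribution (R3), Mateo Delgado is treated as also owning Oren Delgado's interest in Northgate Holdings Ltd, giving 25% + 75% = 100%.
By spousal attribution (R3), Mateo Delgado is treated as also owning Oren Delgado's interest in Meridian Pharma AG, giving 77% + 13% = 90%.
Chain via Northgate Holdings Ltd → Halcyon Manufacturing Inc. (R1): 100% × 81% × 51% = 41.31% of Vantage Energy Co.
Chain via Meridian Pharma AG → Silverbay Industries Corp. (R1): 90% × 17% × 16% = 2.448% of Vantage Energy Co.
Aggregating (R2): 41.31% + 2.448% = 43.758%.
43.758% exceeds the 5% threshold, so Mateo is a related party to Vantage Energy Co.

Yes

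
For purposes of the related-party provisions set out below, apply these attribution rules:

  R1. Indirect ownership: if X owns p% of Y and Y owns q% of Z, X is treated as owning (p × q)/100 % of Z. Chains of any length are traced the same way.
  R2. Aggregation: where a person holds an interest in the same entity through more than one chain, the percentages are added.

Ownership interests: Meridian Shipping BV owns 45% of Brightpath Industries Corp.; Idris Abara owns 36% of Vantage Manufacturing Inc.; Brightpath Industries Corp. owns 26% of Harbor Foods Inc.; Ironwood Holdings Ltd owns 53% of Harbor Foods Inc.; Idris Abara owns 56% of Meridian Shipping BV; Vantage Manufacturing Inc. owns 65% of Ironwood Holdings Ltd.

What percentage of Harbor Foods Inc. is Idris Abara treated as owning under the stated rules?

18.954%

Chain via Meridian Shipping BV → Brightpath Industries Corp. (R1): 56% × 45% × 26% = 6.552% of Harbor Foods Inc.
Chain via Vantage Manufacturing Inc. → Ironwood Holdings Ltd (R1): 36% × 65% × 53% = 12.402% of Harbor Foods Inc.
Aggregating (R2): 6.552% + 12.402% = 18.954%.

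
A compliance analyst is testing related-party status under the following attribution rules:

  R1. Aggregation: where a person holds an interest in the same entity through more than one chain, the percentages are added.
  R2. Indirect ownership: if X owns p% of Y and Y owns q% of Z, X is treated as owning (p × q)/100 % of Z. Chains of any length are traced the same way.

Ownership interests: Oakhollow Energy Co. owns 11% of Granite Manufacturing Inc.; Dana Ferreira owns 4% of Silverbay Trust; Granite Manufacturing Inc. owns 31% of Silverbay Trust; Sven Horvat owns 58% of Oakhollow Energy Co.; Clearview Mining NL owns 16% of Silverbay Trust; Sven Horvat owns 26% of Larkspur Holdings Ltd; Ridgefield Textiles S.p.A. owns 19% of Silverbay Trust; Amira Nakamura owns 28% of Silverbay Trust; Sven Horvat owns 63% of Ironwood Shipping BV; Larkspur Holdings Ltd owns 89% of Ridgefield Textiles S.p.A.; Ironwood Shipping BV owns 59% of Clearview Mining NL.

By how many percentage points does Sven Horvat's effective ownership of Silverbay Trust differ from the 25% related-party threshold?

Chain via Oakhollow Energy Co. → Granite Manufacturing Inc. (R2): 58% × 11% × 31% = 1.9778% of Silverbay Trust.
Chain via Larkspur Holdings Ltd → Ridgefield Textiles S.p.A. (R2): 26% × 89% × 19% = 4.3966% of Silverbay Trust.
Chain via Ironwood Shipping BV → Clearview Mining NL (R2): 63% × 59% × 16% = 5.9472% of Silverbay Trust.
Aggregating (R1): 1.9778% + 4.3966% + 5.9472% = 12.3216%.
12.3216% falls short of the 25% threshold by 12.6784 percentage points.

12.6784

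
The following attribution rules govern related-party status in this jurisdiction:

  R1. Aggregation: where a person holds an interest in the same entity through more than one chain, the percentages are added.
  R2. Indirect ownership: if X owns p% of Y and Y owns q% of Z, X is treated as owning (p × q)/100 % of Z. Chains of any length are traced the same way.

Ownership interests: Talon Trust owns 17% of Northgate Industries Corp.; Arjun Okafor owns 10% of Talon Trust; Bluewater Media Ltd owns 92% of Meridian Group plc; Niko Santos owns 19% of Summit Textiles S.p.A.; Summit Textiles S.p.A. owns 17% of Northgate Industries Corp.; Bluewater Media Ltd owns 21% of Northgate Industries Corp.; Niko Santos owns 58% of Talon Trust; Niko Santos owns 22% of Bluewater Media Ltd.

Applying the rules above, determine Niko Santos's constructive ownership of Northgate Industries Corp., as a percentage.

Chain via Bluewater Media Ltd (R2): 22% × 21% = 4.62% of Northgate Industries Corp.
Chain via Talon Trust (R2): 58% × 17% = 9.86% of Northgate Industries Corp.
Chain via Summit Textiles S.p.A. (R2): 19% × 17% = 3.23% of Northgate Industries Corp.
Aggregating (R1): 4.62% + 9.86% + 3.23% = 17.71%.

17.71%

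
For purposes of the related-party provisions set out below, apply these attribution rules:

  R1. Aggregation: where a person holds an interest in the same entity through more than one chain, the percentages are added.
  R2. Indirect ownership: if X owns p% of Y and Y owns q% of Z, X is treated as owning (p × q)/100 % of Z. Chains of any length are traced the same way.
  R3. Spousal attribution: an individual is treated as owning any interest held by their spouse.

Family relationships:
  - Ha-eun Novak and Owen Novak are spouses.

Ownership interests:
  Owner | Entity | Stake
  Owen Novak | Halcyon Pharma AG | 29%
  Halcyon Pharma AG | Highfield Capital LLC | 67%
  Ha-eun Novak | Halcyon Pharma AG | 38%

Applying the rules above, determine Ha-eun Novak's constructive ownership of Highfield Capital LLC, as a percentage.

By spousal attribution (R3), Ha-eun Novak is treated as also owning Owen Novak's interest in Halcyon Pharma AG, giving 38% + 29% = 67%.
Chain via Halcyon Pharma AG (R2): 67% × 67% = 44.89% of Highfield Capital LLC.

44.89%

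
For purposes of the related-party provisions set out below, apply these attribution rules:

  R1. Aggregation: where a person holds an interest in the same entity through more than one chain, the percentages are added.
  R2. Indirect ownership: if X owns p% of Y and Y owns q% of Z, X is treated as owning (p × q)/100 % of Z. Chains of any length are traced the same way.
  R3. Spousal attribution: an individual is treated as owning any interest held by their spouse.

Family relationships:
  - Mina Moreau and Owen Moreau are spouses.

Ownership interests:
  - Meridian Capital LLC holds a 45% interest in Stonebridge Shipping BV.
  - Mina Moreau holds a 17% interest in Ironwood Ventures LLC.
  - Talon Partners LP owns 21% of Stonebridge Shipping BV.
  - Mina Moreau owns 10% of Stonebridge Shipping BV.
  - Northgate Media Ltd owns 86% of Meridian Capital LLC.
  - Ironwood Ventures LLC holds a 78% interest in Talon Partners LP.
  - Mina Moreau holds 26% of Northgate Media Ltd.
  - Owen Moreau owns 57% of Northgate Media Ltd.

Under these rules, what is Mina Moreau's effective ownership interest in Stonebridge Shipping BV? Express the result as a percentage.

44.9056%

By spousal attribution (R3), Mina Moreau is treated as also owning Owen Moreau's interest in Northgate Media Ltd, giving 26% + 57% = 83%.
Chain via Northgate Media Ltd → Meridian Capital LLC (R2): 83% × 86% × 45% = 32.121% of Stonebridge Shipping BV.
Chain via Ironwood Ventures LLC → Talon Partners LP (R2): 17% × 78% × 21% = 2.7846% of Stonebridge Shipping BV.
Direct interest in Stonebridge Shipping BV: 10%.
Aggregating (R1): 32.121% + 2.7846% + 10% = 44.9056%.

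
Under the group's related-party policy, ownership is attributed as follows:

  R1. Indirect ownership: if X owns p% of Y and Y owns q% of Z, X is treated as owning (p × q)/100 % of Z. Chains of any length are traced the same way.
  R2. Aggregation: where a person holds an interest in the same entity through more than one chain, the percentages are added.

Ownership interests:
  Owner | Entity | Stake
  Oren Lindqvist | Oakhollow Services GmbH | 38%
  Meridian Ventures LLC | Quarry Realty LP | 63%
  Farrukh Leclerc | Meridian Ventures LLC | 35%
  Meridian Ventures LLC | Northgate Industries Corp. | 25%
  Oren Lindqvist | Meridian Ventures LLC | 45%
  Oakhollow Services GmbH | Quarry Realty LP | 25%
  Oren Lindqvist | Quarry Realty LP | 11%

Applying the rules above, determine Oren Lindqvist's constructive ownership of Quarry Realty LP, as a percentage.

Chain via Oakhollow Services GmbH (R1): 38% × 25% = 9.5% of Quarry Realty LP.
Chain via Meridian Ventures LLC (R1): 45% × 63% = 28.35% of Quarry Realty LP.
Direct interest in Quarry Realty LP: 11%.
Aggregating (R2): 9.5% + 28.35% + 11% = 48.85%.

48.85%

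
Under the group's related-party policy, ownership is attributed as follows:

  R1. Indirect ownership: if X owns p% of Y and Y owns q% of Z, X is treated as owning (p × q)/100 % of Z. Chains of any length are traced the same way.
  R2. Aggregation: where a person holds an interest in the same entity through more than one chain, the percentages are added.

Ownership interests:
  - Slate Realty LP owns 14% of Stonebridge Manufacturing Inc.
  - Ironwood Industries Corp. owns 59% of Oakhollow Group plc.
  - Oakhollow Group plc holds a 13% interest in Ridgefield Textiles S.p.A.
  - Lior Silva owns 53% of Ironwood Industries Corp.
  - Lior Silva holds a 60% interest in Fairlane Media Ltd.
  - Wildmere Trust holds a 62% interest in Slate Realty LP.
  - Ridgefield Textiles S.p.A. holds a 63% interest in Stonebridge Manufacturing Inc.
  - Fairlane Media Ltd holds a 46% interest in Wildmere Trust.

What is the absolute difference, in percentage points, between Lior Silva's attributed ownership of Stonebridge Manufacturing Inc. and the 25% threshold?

Chain via Fairlane Media Ltd → Wildmere Trust → Slate Realty LP (R1): 60% × 46% × 62% × 14% = 2.39568% of Stonebridge Manufacturing Inc.
Chain via Ironwood Industries Corp. → Oakhollow Group plc → Ridgefield Textiles S.p.A. (R1): 53% × 59% × 13% × 63% = 2.561013% of Stonebridge Manufacturing Inc.
Aggregating (R2): 2.39568% + 2.561013% = 4.956693%.
4.956693% falls short of the 25% threshold by 20.043307 percentage points.

20.043307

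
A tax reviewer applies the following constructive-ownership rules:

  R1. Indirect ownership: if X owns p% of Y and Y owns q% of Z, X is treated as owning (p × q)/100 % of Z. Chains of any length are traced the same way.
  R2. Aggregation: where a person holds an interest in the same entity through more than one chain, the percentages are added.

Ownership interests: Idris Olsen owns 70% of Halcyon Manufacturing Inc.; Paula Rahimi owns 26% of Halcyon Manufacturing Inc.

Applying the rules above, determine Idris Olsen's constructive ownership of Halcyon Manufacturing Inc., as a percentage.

70%

Direct interest in Halcyon Manufacturing Inc: 70%.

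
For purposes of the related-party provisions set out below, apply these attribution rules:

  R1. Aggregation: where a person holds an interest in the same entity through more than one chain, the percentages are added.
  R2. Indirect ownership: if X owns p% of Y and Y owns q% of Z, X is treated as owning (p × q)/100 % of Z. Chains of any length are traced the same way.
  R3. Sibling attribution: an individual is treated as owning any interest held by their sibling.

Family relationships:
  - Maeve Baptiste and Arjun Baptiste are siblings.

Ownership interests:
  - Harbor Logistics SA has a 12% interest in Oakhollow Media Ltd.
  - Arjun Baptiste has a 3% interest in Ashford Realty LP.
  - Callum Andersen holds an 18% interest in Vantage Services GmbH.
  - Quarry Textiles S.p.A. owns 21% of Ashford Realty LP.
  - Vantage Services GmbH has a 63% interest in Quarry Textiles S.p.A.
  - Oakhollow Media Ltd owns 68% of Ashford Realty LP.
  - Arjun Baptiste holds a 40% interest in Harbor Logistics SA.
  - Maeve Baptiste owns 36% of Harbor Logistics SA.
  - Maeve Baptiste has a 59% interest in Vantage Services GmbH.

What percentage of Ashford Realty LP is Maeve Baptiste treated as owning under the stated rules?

By sibling attribution (R3), Maeve Baptiste is treated as also owning Arjun Baptiste's interest in Harbor Logistics SA, giving 36% + 40% = 76%.
By sibling attribution (R3), Maeve Baptiste is treated as owning Arjun Baptiste's 3% interest in Ashford Realty LP.
Chain via Vantage Services GmbH → Quarry Textiles S.p.A. (R2): 59% × 63% × 21% = 7.8057% of Ashford Realty LP.
Chain via Harbor Logistics SA → Oakhollow Media Ltd (R2): 76% × 12% × 68% = 6.2016% of Ashford Realty LP.
Direct interest in Ashford Realty LP: 3%.
Aggregating (R1): 7.8057% + 6.2016% + 3% = 17.0073%.

17.0073%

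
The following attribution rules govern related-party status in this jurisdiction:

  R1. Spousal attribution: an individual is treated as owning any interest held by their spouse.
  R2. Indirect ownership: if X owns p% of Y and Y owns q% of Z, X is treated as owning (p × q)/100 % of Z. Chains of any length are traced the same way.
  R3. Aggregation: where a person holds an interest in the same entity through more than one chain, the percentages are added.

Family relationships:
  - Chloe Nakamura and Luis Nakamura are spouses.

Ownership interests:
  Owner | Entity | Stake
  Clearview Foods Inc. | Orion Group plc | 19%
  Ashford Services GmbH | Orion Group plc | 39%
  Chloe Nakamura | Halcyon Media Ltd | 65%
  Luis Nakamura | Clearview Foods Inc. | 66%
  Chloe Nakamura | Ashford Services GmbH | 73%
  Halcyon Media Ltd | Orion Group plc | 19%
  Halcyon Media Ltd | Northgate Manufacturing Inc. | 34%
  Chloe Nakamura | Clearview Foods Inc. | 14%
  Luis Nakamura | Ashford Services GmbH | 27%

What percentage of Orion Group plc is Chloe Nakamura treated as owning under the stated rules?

By spousal attribution (R1), Chloe Nakamura is treated as also owning Luis Nakamura's interest in Clearview Foods Inc, giving 14% + 66% = 80%.
By spousal attribution (R1), Chloe Nakamura is treated as also owning Luis Nakamura's interest in Ashford Services GmbH, giving 73% + 27% = 100%.
Chain via Halcyon Media Ltd (R2): 65% × 19% = 12.35% of Orion Group plc.
Chain via Clearview Foods Inc. (R2): 80% × 19% = 15.2% of Orion Group plc.
Chain via Ashford Services GmbH (R2): 100% × 39% = 39% of Orion Group plc.
Aggregating (R3): 12.35% + 15.2% + 39% = 66.55%.

66.55%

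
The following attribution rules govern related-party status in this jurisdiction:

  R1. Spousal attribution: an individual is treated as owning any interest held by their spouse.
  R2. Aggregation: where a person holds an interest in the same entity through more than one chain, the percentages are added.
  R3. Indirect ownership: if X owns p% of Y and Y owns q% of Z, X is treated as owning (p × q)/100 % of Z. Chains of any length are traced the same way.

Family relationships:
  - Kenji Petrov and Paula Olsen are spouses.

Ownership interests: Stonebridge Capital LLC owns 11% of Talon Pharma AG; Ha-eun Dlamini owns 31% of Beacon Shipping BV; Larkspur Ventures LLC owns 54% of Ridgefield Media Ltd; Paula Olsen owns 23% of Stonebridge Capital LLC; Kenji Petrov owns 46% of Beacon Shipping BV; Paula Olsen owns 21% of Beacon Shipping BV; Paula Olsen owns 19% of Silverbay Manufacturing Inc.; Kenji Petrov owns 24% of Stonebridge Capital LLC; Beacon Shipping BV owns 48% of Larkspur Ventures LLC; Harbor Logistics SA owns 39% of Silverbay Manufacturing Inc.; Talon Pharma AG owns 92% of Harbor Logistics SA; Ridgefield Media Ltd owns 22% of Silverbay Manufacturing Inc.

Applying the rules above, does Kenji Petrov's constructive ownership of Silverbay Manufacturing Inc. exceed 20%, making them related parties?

Yes

By spousal attribution (R1), Kenji Petrov is treated as also owning Paula Olsen's interest in Stonebridge Capital LLC, giving 24% + 23% = 47%.
By spousal attribution (R1), Kenji Petrov is treated as also owning Paula Olsen's interest in Beacon Shipping BV, giving 46% + 21% = 67%.
By spousal attribution (R1), Kenji Petrov is treated as owning Paula Olsen's 19% interest in Silverbay Manufacturing Inc.
Chain via Stonebridge Capital LLC → Talon Pharma AG → Harbor Logistics SA (R3): 47% × 11% × 92% × 39% = 1.854996% of Silverbay Manufacturing Inc.
Chain via Beacon Shipping BV → Larkspur Ventures LLC → Ridgefield Media Ltd (R3): 67% × 48% × 54% × 22% = 3.820608% of Silverbay Manufacturing Inc.
Direct interest in Silverbay Manufacturing Inc: 19%.
Aggregating (R2): 1.854996% + 3.820608% + 19% = 24.675604%.
24.675604% exceeds the 20% threshold, so Kenji is a related party to Silverbay Manufacturing Inc.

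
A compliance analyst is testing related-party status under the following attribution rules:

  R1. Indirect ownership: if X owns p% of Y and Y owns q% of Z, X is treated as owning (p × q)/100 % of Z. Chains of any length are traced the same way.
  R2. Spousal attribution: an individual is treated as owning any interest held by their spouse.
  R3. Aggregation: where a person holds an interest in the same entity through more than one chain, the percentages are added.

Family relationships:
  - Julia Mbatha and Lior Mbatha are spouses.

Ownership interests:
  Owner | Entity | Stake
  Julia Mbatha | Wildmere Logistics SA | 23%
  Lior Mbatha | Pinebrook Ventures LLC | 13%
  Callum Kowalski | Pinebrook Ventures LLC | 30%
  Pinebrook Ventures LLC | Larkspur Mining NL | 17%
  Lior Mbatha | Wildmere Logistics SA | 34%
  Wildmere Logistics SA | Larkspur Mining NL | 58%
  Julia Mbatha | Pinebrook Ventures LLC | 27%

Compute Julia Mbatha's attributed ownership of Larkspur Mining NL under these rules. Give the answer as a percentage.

By spousal attribution (R2), Julia Mbatha is treated as also owning Lior Mbatha's interest in Pinebrook Ventures LLC, giving 27% + 13% = 40%.
By spousal attribution (R2), Julia Mbatha is treated as also owning Lior Mbatha's interest in Wildmere Logistics SA, giving 23% + 34% = 57%.
Chain via Pinebrook Ventures LLC (R1): 40% × 17% = 6.8% of Larkspur Mining NL.
Chain via Wildmere Logistics SA (R1): 57% × 58% = 33.06% of Larkspur Mining NL.
Aggregating (R3): 6.8% + 33.06% = 39.86%.

39.86%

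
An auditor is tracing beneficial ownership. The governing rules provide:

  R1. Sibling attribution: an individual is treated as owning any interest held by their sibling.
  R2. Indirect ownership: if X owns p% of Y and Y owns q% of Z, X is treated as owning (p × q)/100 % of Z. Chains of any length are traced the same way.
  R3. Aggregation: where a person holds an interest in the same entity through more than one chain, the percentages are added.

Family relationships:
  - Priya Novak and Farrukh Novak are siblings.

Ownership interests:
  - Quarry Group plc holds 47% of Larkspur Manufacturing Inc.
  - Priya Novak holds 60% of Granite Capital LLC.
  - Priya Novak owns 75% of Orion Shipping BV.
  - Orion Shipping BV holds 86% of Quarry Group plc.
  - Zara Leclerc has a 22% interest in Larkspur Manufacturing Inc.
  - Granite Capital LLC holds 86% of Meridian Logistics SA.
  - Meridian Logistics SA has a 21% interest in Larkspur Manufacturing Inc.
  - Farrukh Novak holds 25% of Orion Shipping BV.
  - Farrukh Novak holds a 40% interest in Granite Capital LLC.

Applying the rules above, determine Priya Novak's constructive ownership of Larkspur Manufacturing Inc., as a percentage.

58.48%

By sibling attribution (R1), Priya Novak is treated as also owning Farrukh Novak's interest in Orion Shipping BV, giving 75% + 25% = 100%.
By sibling attribution (R1), Priya Novak is treated as also owning Farrukh Novak's interest in Granite Capital LLC, giving 60% + 40% = 100%.
Chain via Orion Shipping BV → Quarry Group plc (R2): 100% × 86% × 47% = 40.42% of Larkspur Manufacturing Inc.
Chain via Granite Capital LLC → Meridian Logistics SA (R2): 100% × 86% × 21% = 18.06% of Larkspur Manufacturing Inc.
Aggregating (R3): 40.42% + 18.06% = 58.48%.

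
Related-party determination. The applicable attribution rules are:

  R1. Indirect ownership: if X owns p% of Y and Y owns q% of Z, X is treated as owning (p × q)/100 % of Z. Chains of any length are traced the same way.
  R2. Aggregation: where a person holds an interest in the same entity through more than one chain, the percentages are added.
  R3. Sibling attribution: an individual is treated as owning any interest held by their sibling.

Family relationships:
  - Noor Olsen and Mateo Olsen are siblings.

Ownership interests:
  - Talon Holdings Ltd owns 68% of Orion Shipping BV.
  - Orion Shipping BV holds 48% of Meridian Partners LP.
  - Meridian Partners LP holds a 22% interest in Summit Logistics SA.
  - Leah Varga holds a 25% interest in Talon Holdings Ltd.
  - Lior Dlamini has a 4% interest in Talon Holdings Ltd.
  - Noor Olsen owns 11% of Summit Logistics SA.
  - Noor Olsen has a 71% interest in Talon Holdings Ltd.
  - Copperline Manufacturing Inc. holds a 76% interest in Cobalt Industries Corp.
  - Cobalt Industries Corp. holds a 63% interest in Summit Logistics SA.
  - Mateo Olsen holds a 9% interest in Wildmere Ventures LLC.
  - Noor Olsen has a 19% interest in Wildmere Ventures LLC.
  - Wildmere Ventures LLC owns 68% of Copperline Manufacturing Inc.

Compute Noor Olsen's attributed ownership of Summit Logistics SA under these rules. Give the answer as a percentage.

25.21472%

By sibling attribution (R3), Noor Olsen is treated as also owning Mateo Olsen's interest in Wildmere Ventures LLC, giving 19% + 9% = 28%.
Chain via Wildmere Ventures LLC → Copperline Manufacturing Inc. → Cobalt Industries Corp. (R1): 28% × 68% × 76% × 63% = 9.116352% of Summit Logistics SA.
Chain via Talon Holdings Ltd → Orion Shipping BV → Meridian Partners LP (R1): 71% × 68% × 48% × 22% = 5.098368% of Summit Logistics SA.
Direct interest in Summit Logistics SA: 11%.
Aggregating (R2): 9.116352% + 5.098368% + 11% = 25.21472%.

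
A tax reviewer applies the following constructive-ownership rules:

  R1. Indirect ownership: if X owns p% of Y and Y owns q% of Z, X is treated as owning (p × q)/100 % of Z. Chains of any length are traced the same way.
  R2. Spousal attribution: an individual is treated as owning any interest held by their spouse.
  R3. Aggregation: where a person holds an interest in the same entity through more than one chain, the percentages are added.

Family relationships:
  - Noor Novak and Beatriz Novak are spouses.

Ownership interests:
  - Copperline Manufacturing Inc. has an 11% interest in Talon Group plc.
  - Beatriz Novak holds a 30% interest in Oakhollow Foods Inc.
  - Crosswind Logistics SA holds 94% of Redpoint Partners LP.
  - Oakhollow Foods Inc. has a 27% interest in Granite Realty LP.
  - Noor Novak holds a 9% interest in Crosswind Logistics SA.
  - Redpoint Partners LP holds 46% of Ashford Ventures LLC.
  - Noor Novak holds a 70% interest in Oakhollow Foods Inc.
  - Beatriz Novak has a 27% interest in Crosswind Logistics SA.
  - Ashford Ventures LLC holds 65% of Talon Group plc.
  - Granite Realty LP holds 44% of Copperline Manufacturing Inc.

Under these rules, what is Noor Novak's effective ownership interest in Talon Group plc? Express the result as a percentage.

By spousal attribution (R2), Noor Novak is treated as also owning Beatriz Novak's interest in Oakhollow Foods Inc, giving 70% + 30% = 100%.
By spousal attribution (R2), Noor Novak is treated as also owning Beatriz Novak's interest in Crosswind Logistics SA, giving 9% + 27% = 36%.
Chain via Oakhollow Foods Inc. → Granite Realty LP → Copperline Manufacturing Inc. (R1): 100% × 27% × 44% × 11% = 1.3068% of Talon Group plc.
Chain via Crosswind Logistics SA → Redpoint Partners LP → Ashford Ventures LLC (R1): 36% × 94% × 46% × 65% = 10.11816% of Talon Group plc.
Aggregating (R3): 1.3068% + 10.11816% = 11.42496%.

11.42496%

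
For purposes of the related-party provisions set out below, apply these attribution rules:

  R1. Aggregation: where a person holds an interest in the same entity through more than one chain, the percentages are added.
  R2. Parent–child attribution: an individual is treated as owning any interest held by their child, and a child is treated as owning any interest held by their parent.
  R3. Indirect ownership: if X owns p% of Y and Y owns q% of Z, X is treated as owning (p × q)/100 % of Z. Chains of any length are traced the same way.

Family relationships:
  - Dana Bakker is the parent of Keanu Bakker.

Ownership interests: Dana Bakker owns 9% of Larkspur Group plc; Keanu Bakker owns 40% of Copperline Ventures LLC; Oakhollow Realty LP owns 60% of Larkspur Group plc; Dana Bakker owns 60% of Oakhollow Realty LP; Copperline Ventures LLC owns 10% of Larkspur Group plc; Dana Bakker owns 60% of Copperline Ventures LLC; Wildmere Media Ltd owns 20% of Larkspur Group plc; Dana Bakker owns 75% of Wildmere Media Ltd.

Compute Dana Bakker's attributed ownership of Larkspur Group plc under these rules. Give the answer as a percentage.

70%

By parent–child attribution (R2), Dana Bakker is treated as also owning Keanu Bakker's interest in Copperline Ventures LLC, giving 60% + 40% = 100%.
Chain via Wildmere Media Ltd (R3): 75% × 20% = 15% of Larkspur Group plc.
Chain via Copperline Ventures LLC (R3): 100% × 10% = 10% of Larkspur Group plc.
Chain via Oakhollow Realty LP (R3): 60% × 60% = 36% of Larkspur Group plc.
Direct interest in Larkspur Group plc: 9%.
Aggregating (R1): 15% + 10% + 36% + 9% = 70%.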